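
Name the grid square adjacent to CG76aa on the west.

Longitude subsquare a = 0; −1 → -1, wraps to 23 = x, carry into square.
Longitude square 7; −1 → 6.
The latitude characters are unchanged.

CG66xa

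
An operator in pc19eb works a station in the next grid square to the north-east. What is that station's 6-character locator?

PC19fc

Longitude subsquare e = 4; +1 → 5 = f.
Latitude subsquare b = 1; +1 → 2 = c.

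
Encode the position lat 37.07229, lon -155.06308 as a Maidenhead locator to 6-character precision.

BM27lb

Shift to the Maidenhead origin (180°W, 90°S): lon 24.9369, lat 127.0723.
Field (20°×10°, letters A–R): 24.9369/20 → 1 → B, 127.0723/10 → 12 → M; chars BM.
Square (2°×1°, digits 0–9): 4.9369/2 → 2, 7.0723/1 → 7; chars 27.
Subsquare (5′×2.5′, letters a–x): 0.9369/0.0833333 → 11 → l, 0.0723/0.0416667 → 1 → b; chars lb.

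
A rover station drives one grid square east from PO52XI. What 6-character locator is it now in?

Longitude subsquare x = 23; +1 → 24, wraps to 0 = a, carry into square.
Longitude square 5; +1 → 6.
The latitude characters are unchanged.

PO62ai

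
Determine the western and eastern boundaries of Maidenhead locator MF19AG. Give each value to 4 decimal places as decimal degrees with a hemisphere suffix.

62.0000° E, 62.0833° E

Field M=12, F=5: +12·20° lon, +5·10° lat → SW at lon 60°, lat -40°.
Square 1, 9: +1·2° lon, +9·1° lat → SW at lon 62°, lat -31°.
Subsquare a=0, g=6: +0·0.0833333° lon, +6·0.0416667° lat → SW at lon 62°, lat -30.75°.
Cell spans 0.0833333° lon × 0.0416667° lat.
west 62.0000° E, east 62.0833° E.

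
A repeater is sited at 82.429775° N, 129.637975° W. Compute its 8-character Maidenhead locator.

Shift to the Maidenhead origin (180°W, 90°S): lon 50.36202, lat 172.42978.
Field: 50.36202/20 → 2 → C, 172.42978/10 → 17 → R; chars CR.
Square: 10.36202/2 → 5, 2.42978/1 → 2; chars 52.
Subsquare: 0.36202/0.0833333 → 4 → e, 0.42978/0.0416667 → 10 → k; chars ek.
Extended square: 0.02869/0.00833333 → 3, 0.01311/0.00416667 → 3; chars 33.

CR52ek33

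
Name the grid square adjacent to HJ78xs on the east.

HJ88as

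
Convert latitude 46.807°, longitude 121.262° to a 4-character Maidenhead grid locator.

PN06

Shift to the Maidenhead origin (180°W, 90°S): lon 301.26, lat 136.81.
Field: 301.26/20 → 15 → P, 136.81/10 → 13 → N; chars PN.
Square: 1.26/2 → 0, 6.81/1 → 6; chars 06.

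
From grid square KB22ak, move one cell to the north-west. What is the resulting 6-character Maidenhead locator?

Longitude subsquare a = 0; −1 → -1, wraps to 23 = x, carry into square.
Longitude square 2; −1 → 1.
Latitude subsquare k = 10; +1 → 11 = l.

KB12xl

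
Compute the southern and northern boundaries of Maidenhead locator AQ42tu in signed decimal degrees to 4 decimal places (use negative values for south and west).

Field A=0, Q=16: +0·20° lon, +16·10° lat → SW at lon -180°, lat 70°.
Square 4, 2: +4·2° lon, +2·1° lat → SW at lon -172°, lat 72°.
Subsquare t=19, u=20: +19·0.0833333° lon, +20·0.0416667° lat → SW at lon -170.417°, lat 72.8333°.
Cell spans 0.0833333° lon × 0.0416667° lat.
south 72.8333, north 72.8750.

72.8333, 72.8750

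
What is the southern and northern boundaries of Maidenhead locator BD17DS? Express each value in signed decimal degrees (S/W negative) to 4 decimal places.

-52.2500, -52.2083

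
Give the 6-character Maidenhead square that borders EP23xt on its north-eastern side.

Longitude subsquare x = 23; +1 → 24, wraps to 0 = a, carry into square.
Longitude square 2; +1 → 3.
Latitude subsquare t = 19; +1 → 20 = u.

EP33au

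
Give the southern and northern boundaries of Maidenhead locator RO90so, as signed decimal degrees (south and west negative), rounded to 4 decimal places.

50.5833, 50.6250

Field R=17, O=14: +17·20° lon, +14·10° lat → SW at lon 160°, lat 50°.
Square 9, 0: +9·2° lon, +0·1° lat → SW at lon 178°, lat 50°.
Subsquare s=18, o=14: +18·0.0833333° lon, +14·0.0416667° lat → SW at lon 179.5°, lat 50.5833°.
Cell spans 0.0833333° lon × 0.0416667° lat.
south 50.5833, north 50.6250.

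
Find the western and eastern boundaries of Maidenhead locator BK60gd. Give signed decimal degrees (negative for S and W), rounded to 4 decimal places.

Field B=1, K=10: +1·20° lon, +10·10° lat → SW at lon -160°, lat 10°.
Square 6, 0: +6·2° lon, +0·1° lat → SW at lon -148°, lat 10°.
Subsquare g=6, d=3: +6·0.0833333° lon, +3·0.0416667° lat → SW at lon -147.5°, lat 10.125°.
Cell spans 0.0833333° lon × 0.0416667° lat.
west -147.5000, east -147.4167.

-147.5000, -147.4167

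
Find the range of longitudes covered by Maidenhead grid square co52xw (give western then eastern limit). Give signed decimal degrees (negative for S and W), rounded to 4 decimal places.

-128.0833, -128.0000

Field C=2, O=14: +2·20° lon, +14·10° lat → SW at lon -140°, lat 50°.
Square 5, 2: +5·2° lon, +2·1° lat → SW at lon -130°, lat 52°.
Subsquare x=23, w=22: +23·0.0833333° lon, +22·0.0416667° lat → SW at lon -128.083°, lat 52.9167°.
Cell spans 0.0833333° lon × 0.0416667° lat.
west -128.0833, east -128.0000.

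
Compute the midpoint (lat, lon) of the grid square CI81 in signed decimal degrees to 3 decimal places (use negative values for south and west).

-8.500, -123.000

Field C=2, I=8: +2·20° lon, +8·10° lat → SW at lon -140°, lat -10°.
Square 8, 1: +8·2° lon, +1·1° lat → SW at lon -124°, lat -9°.
Cell spans 2° lon × 1° lat. Centre is SW corner plus half of each.
latitude -8.500, longitude -123.000.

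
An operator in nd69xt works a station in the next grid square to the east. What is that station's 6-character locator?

ND79at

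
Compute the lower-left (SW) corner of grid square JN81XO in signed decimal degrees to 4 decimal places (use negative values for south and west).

41.5833, 17.9167

Field J=9, N=13: +9·20° lon, +13·10° lat → SW at lon 0°, lat 40°.
Square 8, 1: +8·2° lon, +1·1° lat → SW at lon 16°, lat 41°.
Subsquare x=23, o=14: +23·0.0833333° lon, +14·0.0416667° lat → SW at lon 17.9167°, lat 41.5833°.
latitude 41.5833, longitude 17.9167.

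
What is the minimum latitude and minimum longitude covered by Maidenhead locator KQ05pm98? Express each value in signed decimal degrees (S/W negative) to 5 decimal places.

75.53333, 21.32500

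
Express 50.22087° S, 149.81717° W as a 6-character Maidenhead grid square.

BD59cs

Offset from 180°W / 90°S: lon 30.1828°, lat 39.7791°.
Field: lon ⌊30.1828/20⌋ = 1 → B; lat ⌊39.7791/10⌋ = 3 → D.
Square: lon ⌊10.1828/2⌋ = 5; lat ⌊9.7791/1⌋ = 9.
Subsquare: lon ⌊0.1828/0.0833333⌋ = 2 → c; lat ⌊0.7791/0.0416667⌋ = 18 → s.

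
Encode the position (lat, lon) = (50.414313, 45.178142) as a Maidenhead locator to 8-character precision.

Offset from 180°W / 90°S: lon 225.17814°, lat 140.41431°.
Field (20°×10°, letters A–R): lon ⌊225.17814/20⌋ = 11 → L; lat ⌊140.41431/10⌋ = 14 → O.
Square (2°×1°, digits 0–9): lon ⌊5.17814/2⌋ = 2; lat ⌊0.41431/1⌋ = 0.
Subsquare (5′×2.5′, letters a–x): lon ⌊1.17814/0.0833333⌋ = 14 → o; lat ⌊0.41431/0.0416667⌋ = 9 → j.
Extended square (30″×15″, digits 0–9): lon ⌊0.01148/0.00833333⌋ = 1; lat ⌊0.03931/0.00416667⌋ = 9.

LO20oj19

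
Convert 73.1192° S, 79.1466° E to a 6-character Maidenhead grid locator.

MB96nv

Add 180° to longitude and 90° to latitude: 259.1466, 16.8808.
Field: 259.1466/20 → 12 → M, 16.8808/10 → 1 → B; chars MB.
Square: 19.1466/2 → 9, 6.8808/1 → 6; chars 96.
Subsquare: 1.1466/0.0833333 → 13 → n, 0.8808/0.0416667 → 21 → v; chars nv.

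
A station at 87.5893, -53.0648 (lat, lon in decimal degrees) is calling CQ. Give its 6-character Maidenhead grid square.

GR37lo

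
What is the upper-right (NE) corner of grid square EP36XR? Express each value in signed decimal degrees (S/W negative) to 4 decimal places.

66.7500, -92.0000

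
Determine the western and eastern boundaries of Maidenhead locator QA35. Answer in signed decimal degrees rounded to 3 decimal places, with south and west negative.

Field Q=16, A=0: +16·20° lon, +0·10° lat → SW at lon 140°, lat -90°.
Square 3, 5: +3·2° lon, +5·1° lat → SW at lon 146°, lat -85°.
Cell spans 2° lon × 1° lat.
west 146.000, east 148.000.

146.000, 148.000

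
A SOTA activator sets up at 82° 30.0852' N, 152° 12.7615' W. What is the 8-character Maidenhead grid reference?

BR32vm40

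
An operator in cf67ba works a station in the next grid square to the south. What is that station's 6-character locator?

Latitude subsquare a = 0; −1 → -1, wraps to 23 = x, carry into square.
Latitude square 7; −1 → 6.
The longitude characters are unchanged.

CF66bx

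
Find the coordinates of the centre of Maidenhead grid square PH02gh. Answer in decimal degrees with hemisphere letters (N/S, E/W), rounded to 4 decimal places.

Field P=15, H=7: +15·20° lon, +7·10° lat → SW at lon 120°, lat -20°.
Square 0, 2: +0·2° lon, +2·1° lat → SW at lon 120°, lat -18°.
Subsquare g=6, h=7: +6·0.0833333° lon, +7·0.0416667° lat → SW at lon 120.5°, lat -17.7083°.
Cell spans 0.0833333° lon × 0.0416667° lat. Centre is SW corner plus half of each.
latitude 17.6875° S, longitude 120.5417° E.

17.6875° S, 120.5417° E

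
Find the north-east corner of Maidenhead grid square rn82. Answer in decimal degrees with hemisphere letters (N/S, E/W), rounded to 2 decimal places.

Field R=17, N=13: +17·20° lon, +13·10° lat → SW at lon 160°, lat 40°.
Square 8, 2: +8·2° lon, +2·1° lat → SW at lon 176°, lat 42°.
Cell spans 2° lon × 1° lat. NE corner is SW corner plus one full cell.
latitude 43.00° N, longitude 178.00° E.

43.00° N, 178.00° E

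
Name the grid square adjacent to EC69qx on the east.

Longitude subsquare q = 16; +1 → 17 = r.
The latitude characters are unchanged.

EC69rx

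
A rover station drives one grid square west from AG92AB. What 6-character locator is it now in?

AG82xb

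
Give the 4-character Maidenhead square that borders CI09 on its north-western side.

BJ90

Longitude square 0; −1 → -1, wraps to 9, carry into field.
Longitude field C = 2; −1 → 1 = B.
Latitude square 9; +1 → 10, wraps to 0, carry into field.
Latitude field I = 8; +1 → 9 = J.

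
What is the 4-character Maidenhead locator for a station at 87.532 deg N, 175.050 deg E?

RR77

Shift to the Maidenhead origin (180°W, 90°S): lon 355.05, lat 177.53.
Field: 355.05/20 → 17 → R, 177.53/10 → 17 → R; chars RR.
Square: 15.05/2 → 7, 7.53/1 → 7; chars 77.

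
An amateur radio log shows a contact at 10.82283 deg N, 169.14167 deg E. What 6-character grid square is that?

RK40nt

Shift to the Maidenhead origin (180°W, 90°S): lon 349.1417, lat 100.8228.
Field: lon ⌊349.1417/20⌋ = 17 → R; lat ⌊100.8228/10⌋ = 10 → K.
Square: lon ⌊9.1417/2⌋ = 4; lat ⌊0.8228/1⌋ = 0.
Subsquare: lon ⌊1.1417/0.0833333⌋ = 13 → n; lat ⌊0.8228/0.0416667⌋ = 19 → t.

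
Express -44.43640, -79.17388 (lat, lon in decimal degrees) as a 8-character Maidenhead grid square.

FE05jn95

Offset from 180°W / 90°S: lon 100.82612°, lat 45.56360°.
Field: lon ⌊100.82612/20⌋ = 5 → F; lat ⌊45.56360/10⌋ = 4 → E.
Square: lon ⌊0.82612/2⌋ = 0; lat ⌊5.56360/1⌋ = 5.
Subsquare: lon ⌊0.82612/0.0833333⌋ = 9 → j; lat ⌊0.56360/0.0416667⌋ = 13 → n.
Extended square: lon ⌊0.07612/0.00833333⌋ = 9; lat ⌊0.02193/0.00416667⌋ = 5.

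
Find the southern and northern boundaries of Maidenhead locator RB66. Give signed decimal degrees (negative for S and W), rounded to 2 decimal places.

Field R=17, B=1: +17·20° lon, +1·10° lat → SW at lon 160°, lat -80°.
Square 6, 6: +6·2° lon, +6·1° lat → SW at lon 172°, lat -74°.
Cell spans 2° lon × 1° lat.
south -74.00, north -73.00.

-74.00, -73.00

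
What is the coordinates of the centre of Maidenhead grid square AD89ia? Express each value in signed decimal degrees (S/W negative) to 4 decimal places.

-50.9792, -163.2917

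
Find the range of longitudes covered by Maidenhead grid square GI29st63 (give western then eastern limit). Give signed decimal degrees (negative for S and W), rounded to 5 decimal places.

-54.45000, -54.44167

Field G=6, I=8: +6·20° lon, +8·10° lat → SW at lon -60°, lat -10°.
Square 2, 9: +2·2° lon, +9·1° lat → SW at lon -56°, lat -1°.
Subsquare s=18, t=19: +18·0.0833333° lon, +19·0.0416667° lat → SW at lon -54.5°, lat -0.208333°.
Extended square 6, 3: +6·0.00833333° lon, +3·0.00416667° lat → SW at lon -54.45°, lat -0.195833°.
Cell spans 0.00833333° lon × 0.00416667° lat.
west -54.45000, east -54.44167.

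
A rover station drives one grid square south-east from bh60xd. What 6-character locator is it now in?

BH70ac

Longitude subsquare x = 23; +1 → 24, wraps to 0 = a, carry into square.
Longitude square 6; +1 → 7.
Latitude subsquare d = 3; −1 → 2 = c.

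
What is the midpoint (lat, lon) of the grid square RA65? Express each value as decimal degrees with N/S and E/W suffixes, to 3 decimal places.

84.500° S, 173.000° E

Field R=17, A=0: +17·20° lon, +0·10° lat → SW at lon 160°, lat -90°.
Square 6, 5: +6·2° lon, +5·1° lat → SW at lon 172°, lat -85°.
Cell spans 2° lon × 1° lat. Centre is SW corner plus half of each.
latitude 84.500° S, longitude 173.000° E.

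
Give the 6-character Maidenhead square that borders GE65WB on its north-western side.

GE65vc

Longitude subsquare w = 22; −1 → 21 = v.
Latitude subsquare b = 1; +1 → 2 = c.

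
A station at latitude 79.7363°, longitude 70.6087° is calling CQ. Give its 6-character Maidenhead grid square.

MQ59hr

Add 180° to longitude and 90° to latitude: 250.6087, 169.7363.
Field: lon ⌊250.6087/20⌋ = 12 → M; lat ⌊169.7363/10⌋ = 16 → Q.
Square: lon ⌊10.6087/2⌋ = 5; lat ⌊9.7363/1⌋ = 9.
Subsquare: lon ⌊0.6087/0.0833333⌋ = 7 → h; lat ⌊0.7363/0.0416667⌋ = 17 → r.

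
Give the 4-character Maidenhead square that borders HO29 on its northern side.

HP20

Latitude square 9; +1 → 10, wraps to 0, carry into field.
Latitude field O = 14; +1 → 15 = P.
The longitude characters are unchanged.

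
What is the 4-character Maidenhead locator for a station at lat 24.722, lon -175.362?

AL24

Shift to the Maidenhead origin (180°W, 90°S): lon 4.64, lat 114.72.
Field: lon ⌊4.64/20⌋ = 0 → A; lat ⌊114.72/10⌋ = 11 → L.
Square: lon ⌊4.64/2⌋ = 2; lat ⌊4.72/1⌋ = 4.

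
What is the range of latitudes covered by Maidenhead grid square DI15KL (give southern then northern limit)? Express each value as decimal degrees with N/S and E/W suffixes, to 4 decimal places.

4.5417° S, 4.5000° S

Field D=3, I=8: +3·20° lon, +8·10° lat → SW at lon -120°, lat -10°.
Square 1, 5: +1·2° lon, +5·1° lat → SW at lon -118°, lat -5°.
Subsquare k=10, l=11: +10·0.0833333° lon, +11·0.0416667° lat → SW at lon -117.167°, lat -4.54167°.
Cell spans 0.0833333° lon × 0.0416667° lat.
south 4.5417° S, north 4.5000° S.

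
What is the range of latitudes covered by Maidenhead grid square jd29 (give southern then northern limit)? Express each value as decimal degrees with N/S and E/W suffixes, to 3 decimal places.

Field J=9, D=3: +9·20° lon, +3·10° lat → SW at lon 0°, lat -60°.
Square 2, 9: +2·2° lon, +9·1° lat → SW at lon 4°, lat -51°.
Cell spans 2° lon × 1° lat.
south 51.000° S, north 50.000° S.

51.000° S, 50.000° S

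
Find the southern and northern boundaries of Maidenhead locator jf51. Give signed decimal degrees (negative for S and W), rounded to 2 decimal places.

-39.00, -38.00

Field J=9, F=5: +9·20° lon, +5·10° lat → SW at lon 0°, lat -40°.
Square 5, 1: +5·2° lon, +1·1° lat → SW at lon 10°, lat -39°.
Cell spans 2° lon × 1° lat.
south -39.00, north -38.00.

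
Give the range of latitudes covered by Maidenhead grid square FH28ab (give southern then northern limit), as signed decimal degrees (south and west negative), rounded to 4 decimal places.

Field F=5, H=7: +5·20° lon, +7·10° lat → SW at lon -80°, lat -20°.
Square 2, 8: +2·2° lon, +8·1° lat → SW at lon -76°, lat -12°.
Subsquare a=0, b=1: +0·0.0833333° lon, +1·0.0416667° lat → SW at lon -76°, lat -11.9583°.
Cell spans 0.0833333° lon × 0.0416667° lat.
south -11.9583, north -11.9167.

-11.9583, -11.9167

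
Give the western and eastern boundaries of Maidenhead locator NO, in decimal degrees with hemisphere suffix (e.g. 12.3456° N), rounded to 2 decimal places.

80.00° E, 100.00° E

Field N=13, O=14: +13·20° lon, +14·10° lat → SW at lon 80°, lat 50°.
Cell spans 20° lon × 10° lat.
west 80.00° E, east 100.00° E.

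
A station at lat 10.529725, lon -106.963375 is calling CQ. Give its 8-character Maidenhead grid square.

Shift to the Maidenhead origin (180°W, 90°S): lon 73.03663, lat 100.52972.
Field (20°×10°, letters A–R): 73.03663/20 → 3 → D, 100.52972/10 → 10 → K; chars DK.
Square (2°×1°, digits 0–9): 13.03663/2 → 6, 0.52972/1 → 0; chars 60.
Subsquare (5′×2.5′, letters a–x): 1.03663/0.0833333 → 12 → m, 0.52972/0.0416667 → 12 → m; chars mm.
Extended square (30″×15″, digits 0–9): 0.03663/0.00833333 → 4, 0.02972/0.00416667 → 7; chars 47.

DK60mm47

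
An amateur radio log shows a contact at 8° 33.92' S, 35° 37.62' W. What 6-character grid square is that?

HI21ek

Shift to the Maidenhead origin (180°W, 90°S): lon 144.3730, lat 81.4347.
Field (20°×10°, letters A–R): 144.3730/20 → 7 → H, 81.4347/10 → 8 → I; chars HI.
Square (2°×1°, digits 0–9): 4.3730/2 → 2, 1.4347/1 → 1; chars 21.
Subsquare (5′×2.5′, letters a–x): 0.3730/0.0833333 → 4 → e, 0.4347/0.0416667 → 10 → k; chars ek.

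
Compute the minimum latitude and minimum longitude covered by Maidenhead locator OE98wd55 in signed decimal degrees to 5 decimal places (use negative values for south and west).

-41.85417, 119.87500

Field O=14, E=4: +14·20° lon, +4·10° lat → SW at lon 100°, lat -50°.
Square 9, 8: +9·2° lon, +8·1° lat → SW at lon 118°, lat -42°.
Subsquare w=22, d=3: +22·0.0833333° lon, +3·0.0416667° lat → SW at lon 119.833°, lat -41.875°.
Extended square 5, 5: +5·0.00833333° lon, +5·0.00416667° lat → SW at lon 119.875°, lat -41.8542°.
latitude -41.85417, longitude 119.87500.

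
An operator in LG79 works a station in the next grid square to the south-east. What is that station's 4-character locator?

Longitude square 7; +1 → 8.
Latitude square 9; −1 → 8.

LG88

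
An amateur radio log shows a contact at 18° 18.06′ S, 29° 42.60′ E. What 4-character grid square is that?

KH41

Offset from 180°W / 90°S: lon 209.71°, lat 71.70°.
Field: 209.71/20 → 10 → K, 71.70/10 → 7 → H; chars KH.
Square: 9.71/2 → 4, 1.70/1 → 1; chars 41.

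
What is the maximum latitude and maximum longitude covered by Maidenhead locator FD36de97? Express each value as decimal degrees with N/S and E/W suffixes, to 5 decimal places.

Field F=5, D=3: +5·20° lon, +3·10° lat → SW at lon -80°, lat -60°.
Square 3, 6: +3·2° lon, +6·1° lat → SW at lon -74°, lat -54°.
Subsquare d=3, e=4: +3·0.0833333° lon, +4·0.0416667° lat → SW at lon -73.75°, lat -53.8333°.
Extended square 9, 7: +9·0.00833333° lon, +7·0.00416667° lat → SW at lon -73.675°, lat -53.8042°.
Cell spans 0.00833333° lon × 0.00416667° lat. NE corner is SW corner plus one full cell.
latitude 53.80000° S, longitude 73.66667° W.

53.80000° S, 73.66667° W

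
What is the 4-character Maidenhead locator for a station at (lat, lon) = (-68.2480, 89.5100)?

NC41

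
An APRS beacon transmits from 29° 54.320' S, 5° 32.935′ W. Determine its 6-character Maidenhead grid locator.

IG70fc

Add 180° to longitude and 90° to latitude: 174.4511, 60.0947.
Field: 174.4511/20 → 8 → I, 60.0947/10 → 6 → G; chars IG.
Square: 14.4511/2 → 7, 0.0947/1 → 0; chars 70.
Subsquare: 0.4511/0.0833333 → 5 → f, 0.0947/0.0416667 → 2 → c; chars fc.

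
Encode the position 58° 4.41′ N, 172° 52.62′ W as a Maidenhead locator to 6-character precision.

Offset from 180°W / 90°S: lon 7.1230°, lat 148.0735°.
Field: 7.1230/20 → 0 → A, 148.0735/10 → 14 → O; chars AO.
Square: 7.1230/2 → 3, 8.0735/1 → 8; chars 38.
Subsquare: 1.1230/0.0833333 → 13 → n, 0.0735/0.0416667 → 1 → b; chars nb.

AO38nb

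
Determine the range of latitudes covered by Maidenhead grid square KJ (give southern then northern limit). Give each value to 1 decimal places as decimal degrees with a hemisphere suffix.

0.0° N, 10.0° N

Field K=10, J=9: +10·20° lon, +9·10° lat → SW at lon 20°, lat 0°.
Cell spans 20° lon × 10° lat.
south 0.0° N, north 10.0° N.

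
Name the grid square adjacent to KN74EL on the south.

KN74ek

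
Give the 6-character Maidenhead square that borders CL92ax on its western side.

CL82xx

Longitude subsquare a = 0; −1 → -1, wraps to 23 = x, carry into square.
Longitude square 9; −1 → 8.
The latitude characters are unchanged.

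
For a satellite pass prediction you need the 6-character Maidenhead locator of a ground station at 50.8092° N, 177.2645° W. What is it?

AO10it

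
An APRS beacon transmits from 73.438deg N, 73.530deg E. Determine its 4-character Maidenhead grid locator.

MQ63

Offset from 180°W / 90°S: lon 253.53°, lat 163.44°.
Field: 253.53/20 → 12 → M, 163.44/10 → 16 → Q; chars MQ.
Square: 13.53/2 → 6, 3.44/1 → 3; chars 63.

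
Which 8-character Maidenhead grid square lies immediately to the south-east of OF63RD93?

OF63sd02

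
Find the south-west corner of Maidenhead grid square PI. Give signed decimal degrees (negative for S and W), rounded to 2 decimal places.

Field P=15, I=8: +15·20° lon, +8·10° lat → SW at lon 120°, lat -10°.
latitude -10.00, longitude 120.00.

-10.00, 120.00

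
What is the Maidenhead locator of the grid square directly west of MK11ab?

MK01xb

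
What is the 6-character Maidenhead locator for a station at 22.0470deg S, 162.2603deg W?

AG87uw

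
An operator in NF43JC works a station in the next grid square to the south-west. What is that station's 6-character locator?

Longitude subsquare j = 9; −1 → 8 = i.
Latitude subsquare c = 2; −1 → 1 = b.

NF43ib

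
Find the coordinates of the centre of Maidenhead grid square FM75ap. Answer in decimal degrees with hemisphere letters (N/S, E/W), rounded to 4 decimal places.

Field F=5, M=12: +5·20° lon, +12·10° lat → SW at lon -80°, lat 30°.
Square 7, 5: +7·2° lon, +5·1° lat → SW at lon -66°, lat 35°.
Subsquare a=0, p=15: +0·0.0833333° lon, +15·0.0416667° lat → SW at lon -66°, lat 35.625°.
Cell spans 0.0833333° lon × 0.0416667° lat. Centre is SW corner plus half of each.
latitude 35.6458° N, longitude 65.9583° W.

35.6458° N, 65.9583° W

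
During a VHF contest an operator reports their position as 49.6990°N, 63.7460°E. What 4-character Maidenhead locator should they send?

MN19

Shift to the Maidenhead origin (180°W, 90°S): lon 243.75, lat 139.70.
Field: lon ⌊243.75/20⌋ = 12 → M; lat ⌊139.70/10⌋ = 13 → N.
Square: lon ⌊3.75/2⌋ = 1; lat ⌊9.70/1⌋ = 9.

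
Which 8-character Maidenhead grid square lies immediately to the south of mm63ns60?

Latitude extended square 0; −1 → -1, wraps to 9, carry into subsquare.
Latitude subsquare s = 18; −1 → 17 = r.
The longitude characters are unchanged.

MM63nr69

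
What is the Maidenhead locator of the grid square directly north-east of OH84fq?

Longitude subsquare f = 5; +1 → 6 = g.
Latitude subsquare q = 16; +1 → 17 = r.

OH84gr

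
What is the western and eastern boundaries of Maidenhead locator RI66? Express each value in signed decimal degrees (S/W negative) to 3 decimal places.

Field R=17, I=8: +17·20° lon, +8·10° lat → SW at lon 160°, lat -10°.
Square 6, 6: +6·2° lon, +6·1° lat → SW at lon 172°, lat -4°.
Cell spans 2° lon × 1° lat.
west 172.000, east 174.000.

172.000, 174.000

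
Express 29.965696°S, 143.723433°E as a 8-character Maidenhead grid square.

QG10ua68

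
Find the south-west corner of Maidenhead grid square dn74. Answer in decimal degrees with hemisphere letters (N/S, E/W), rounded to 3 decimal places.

Field D=3, N=13: +3·20° lon, +13·10° lat → SW at lon -120°, lat 40°.
Square 7, 4: +7·2° lon, +4·1° lat → SW at lon -106°, lat 44°.
latitude 44.000° N, longitude 106.000° W.

44.000° N, 106.000° W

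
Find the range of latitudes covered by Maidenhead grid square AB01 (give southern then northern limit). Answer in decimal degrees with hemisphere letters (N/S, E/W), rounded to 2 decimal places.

79.00° S, 78.00° S

Field A=0, B=1: +0·20° lon, +1·10° lat → SW at lon -180°, lat -80°.
Square 0, 1: +0·2° lon, +1·1° lat → SW at lon -180°, lat -79°.
Cell spans 2° lon × 1° lat.
south 79.00° S, north 78.00° S.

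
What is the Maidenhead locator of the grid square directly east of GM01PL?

Longitude subsquare p = 15; +1 → 16 = q.
The latitude characters are unchanged.

GM01ql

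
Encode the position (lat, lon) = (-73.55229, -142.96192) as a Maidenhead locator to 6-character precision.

BB86mk

Offset from 180°W / 90°S: lon 37.0381°, lat 16.4477°.
Field: lon ⌊37.0381/20⌋ = 1 → B; lat ⌊16.4477/10⌋ = 1 → B.
Square: lon ⌊17.0381/2⌋ = 8; lat ⌊6.4477/1⌋ = 6.
Subsquare: lon ⌊1.0381/0.0833333⌋ = 12 → m; lat ⌊0.4477/0.0416667⌋ = 10 → k.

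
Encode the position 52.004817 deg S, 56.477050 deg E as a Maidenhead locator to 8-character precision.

LD87fx78

Add 180° to longitude and 90° to latitude: 236.47705, 37.99518.
Field: lon ⌊236.47705/20⌋ = 11 → L; lat ⌊37.99518/10⌋ = 3 → D.
Square: lon ⌊16.47705/2⌋ = 8; lat ⌊7.99518/1⌋ = 7.
Subsquare: lon ⌊0.47705/0.0833333⌋ = 5 → f; lat ⌊0.99518/0.0416667⌋ = 23 → x.
Extended square: lon ⌊0.06038/0.00833333⌋ = 7; lat ⌊0.03685/0.00416667⌋ = 8.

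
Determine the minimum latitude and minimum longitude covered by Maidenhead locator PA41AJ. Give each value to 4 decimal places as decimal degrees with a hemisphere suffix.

88.6250° S, 128.0000° E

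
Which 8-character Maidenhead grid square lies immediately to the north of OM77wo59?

Latitude extended square 9; +1 → 10, wraps to 0, carry into subsquare.
Latitude subsquare o = 14; +1 → 15 = p.
The longitude characters are unchanged.

OM77wp50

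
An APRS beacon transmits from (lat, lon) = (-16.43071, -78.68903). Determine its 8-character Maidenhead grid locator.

FH03pn76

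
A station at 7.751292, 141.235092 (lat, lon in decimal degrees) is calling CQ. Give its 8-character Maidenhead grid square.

QJ07os80

Add 180° to longitude and 90° to latitude: 321.23509, 97.75129.
Field: lon ⌊321.23509/20⌋ = 16 → Q; lat ⌊97.75129/10⌋ = 9 → J.
Square: lon ⌊1.23509/2⌋ = 0; lat ⌊7.75129/1⌋ = 7.
Subsquare: lon ⌊1.23509/0.0833333⌋ = 14 → o; lat ⌊0.75129/0.0416667⌋ = 18 → s.
Extended square: lon ⌊0.06843/0.00833333⌋ = 8; lat ⌊0.00129/0.00416667⌋ = 0.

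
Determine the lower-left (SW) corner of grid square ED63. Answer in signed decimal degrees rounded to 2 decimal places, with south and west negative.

-57.00, -88.00

Field E=4, D=3: +4·20° lon, +3·10° lat → SW at lon -100°, lat -60°.
Square 6, 3: +6·2° lon, +3·1° lat → SW at lon -88°, lat -57°.
latitude -57.00, longitude -88.00.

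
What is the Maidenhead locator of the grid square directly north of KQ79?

KR70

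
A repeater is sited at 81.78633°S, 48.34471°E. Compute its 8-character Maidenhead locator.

Shift to the Maidenhead origin (180°W, 90°S): lon 228.34471, lat 8.21367.
Field: lon ⌊228.34471/20⌋ = 11 → L; lat ⌊8.21367/10⌋ = 0 → A.
Square: lon ⌊8.34471/2⌋ = 4; lat ⌊8.21367/1⌋ = 8.
Subsquare: lon ⌊0.34471/0.0833333⌋ = 4 → e; lat ⌊0.21367/0.0416667⌋ = 5 → f.
Extended square: lon ⌊0.01138/0.00833333⌋ = 1; lat ⌊0.00534/0.00416667⌋ = 1.

LA48ef11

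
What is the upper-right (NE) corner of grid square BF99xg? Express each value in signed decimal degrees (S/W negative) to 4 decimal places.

-30.7083, -140.0000

Field B=1, F=5: +1·20° lon, +5·10° lat → SW at lon -160°, lat -40°.
Square 9, 9: +9·2° lon, +9·1° lat → SW at lon -142°, lat -31°.
Subsquare x=23, g=6: +23·0.0833333° lon, +6·0.0416667° lat → SW at lon -140.083°, lat -30.75°.
Cell spans 0.0833333° lon × 0.0416667° lat. NE corner is SW corner plus one full cell.
latitude -30.7083, longitude -140.0000.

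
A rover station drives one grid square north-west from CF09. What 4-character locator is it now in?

BG90

Longitude square 0; −1 → -1, wraps to 9, carry into field.
Longitude field C = 2; −1 → 1 = B.
Latitude square 9; +1 → 10, wraps to 0, carry into field.
Latitude field F = 5; +1 → 6 = G.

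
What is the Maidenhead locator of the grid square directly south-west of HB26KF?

HB26je

Longitude subsquare k = 10; −1 → 9 = j.
Latitude subsquare f = 5; −1 → 4 = e.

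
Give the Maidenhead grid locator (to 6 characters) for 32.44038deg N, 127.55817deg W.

CM62fk

Shift to the Maidenhead origin (180°W, 90°S): lon 52.4418, lat 122.4404.
Field: lon ⌊52.4418/20⌋ = 2 → C; lat ⌊122.4404/10⌋ = 12 → M.
Square: lon ⌊12.4418/2⌋ = 6; lat ⌊2.4404/1⌋ = 2.
Subsquare: lon ⌊0.4418/0.0833333⌋ = 5 → f; lat ⌊0.4404/0.0416667⌋ = 10 → k.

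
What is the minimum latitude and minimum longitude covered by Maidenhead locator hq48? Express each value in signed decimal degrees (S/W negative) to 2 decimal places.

Field H=7, Q=16: +7·20° lon, +16·10° lat → SW at lon -40°, lat 70°.
Square 4, 8: +4·2° lon, +8·1° lat → SW at lon -32°, lat 78°.
latitude 78.00, longitude -32.00.

78.00, -32.00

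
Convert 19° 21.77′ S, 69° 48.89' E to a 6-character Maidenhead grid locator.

MH40vp

Add 180° to longitude and 90° to latitude: 249.8148, 70.6372.
Field (20°×10°, letters A–R): lon ⌊249.8148/20⌋ = 12 → M; lat ⌊70.6372/10⌋ = 7 → H.
Square (2°×1°, digits 0–9): lon ⌊9.8148/2⌋ = 4; lat ⌊0.6372/1⌋ = 0.
Subsquare (5′×2.5′, letters a–x): lon ⌊1.8148/0.0833333⌋ = 21 → v; lat ⌊0.6372/0.0416667⌋ = 15 → p.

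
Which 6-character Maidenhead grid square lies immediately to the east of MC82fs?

Longitude subsquare f = 5; +1 → 6 = g.
The latitude characters are unchanged.

MC82gs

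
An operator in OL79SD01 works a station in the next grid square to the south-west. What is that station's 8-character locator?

OL79rd90

Longitude extended square 0; −1 → -1, wraps to 9, carry into subsquare.
Longitude subsquare s = 18; −1 → 17 = r.
Latitude extended square 1; −1 → 0.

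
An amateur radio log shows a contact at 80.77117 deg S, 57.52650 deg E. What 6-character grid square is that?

Shift to the Maidenhead origin (180°W, 90°S): lon 237.5265, lat 9.2288.
Field: 237.5265/20 → 11 → L, 9.2288/10 → 0 → A; chars LA.
Square: 17.5265/2 → 8, 9.2288/1 → 9; chars 89.
Subsquare: 1.5265/0.0833333 → 18 → s, 0.2288/0.0416667 → 5 → f; chars sf.

LA89sf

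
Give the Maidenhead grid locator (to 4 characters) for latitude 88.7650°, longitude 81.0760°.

NR08

Add 180° to longitude and 90° to latitude: 261.08, 178.76.
Field (20°×10°, letters A–R): 261.08/20 → 13 → N, 178.76/10 → 17 → R; chars NR.
Square (2°×1°, digits 0–9): 1.08/2 → 0, 8.76/1 → 8; chars 08.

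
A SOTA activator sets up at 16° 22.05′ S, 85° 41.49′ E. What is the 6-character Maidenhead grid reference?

Shift to the Maidenhead origin (180°W, 90°S): lon 265.6915, lat 73.6325.
Field (20°×10°, letters A–R): 265.6915/20 → 13 → N, 73.6325/10 → 7 → H; chars NH.
Square (2°×1°, digits 0–9): 5.6915/2 → 2, 3.6325/1 → 3; chars 23.
Subsquare (5′×2.5′, letters a–x): 1.6915/0.0833333 → 20 → u, 0.6325/0.0416667 → 15 → p; chars up.

NH23up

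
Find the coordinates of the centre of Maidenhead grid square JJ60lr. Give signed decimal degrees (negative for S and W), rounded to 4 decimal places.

Field J=9, J=9: +9·20° lon, +9·10° lat → SW at lon 0°, lat 0°.
Square 6, 0: +6·2° lon, +0·1° lat → SW at lon 12°, lat 0°.
Subsquare l=11, r=17: +11·0.0833333° lon, +17·0.0416667° lat → SW at lon 12.9167°, lat 0.708333°.
Cell spans 0.0833333° lon × 0.0416667° lat. Centre is SW corner plus half of each.
latitude 0.7292, longitude 12.9583.

0.7292, 12.9583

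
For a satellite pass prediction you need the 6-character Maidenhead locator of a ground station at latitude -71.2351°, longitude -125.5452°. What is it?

CB78fs

Offset from 180°W / 90°S: lon 54.4548°, lat 18.7649°.
Field: lon ⌊54.4548/20⌋ = 2 → C; lat ⌊18.7649/10⌋ = 1 → B.
Square: lon ⌊14.4548/2⌋ = 7; lat ⌊8.7649/1⌋ = 8.
Subsquare: lon ⌊0.4548/0.0833333⌋ = 5 → f; lat ⌊0.7649/0.0416667⌋ = 18 → s.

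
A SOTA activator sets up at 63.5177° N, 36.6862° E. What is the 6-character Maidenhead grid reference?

KP83im

Add 180° to longitude and 90° to latitude: 216.6862, 153.5177.
Field (20°×10°, letters A–R): 216.6862/20 → 10 → K, 153.5177/10 → 15 → P; chars KP.
Square (2°×1°, digits 0–9): 16.6862/2 → 8, 3.5177/1 → 3; chars 83.
Subsquare (5′×2.5′, letters a–x): 0.6862/0.0833333 → 8 → i, 0.5177/0.0416667 → 12 → m; chars im.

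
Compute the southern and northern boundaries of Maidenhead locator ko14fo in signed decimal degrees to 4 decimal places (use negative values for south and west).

54.5833, 54.6250

Field K=10, O=14: +10·20° lon, +14·10° lat → SW at lon 20°, lat 50°.
Square 1, 4: +1·2° lon, +4·1° lat → SW at lon 22°, lat 54°.
Subsquare f=5, o=14: +5·0.0833333° lon, +14·0.0416667° lat → SW at lon 22.4167°, lat 54.5833°.
Cell spans 0.0833333° lon × 0.0416667° lat.
south 54.5833, north 54.6250.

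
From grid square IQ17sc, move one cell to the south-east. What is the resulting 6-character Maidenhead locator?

IQ17tb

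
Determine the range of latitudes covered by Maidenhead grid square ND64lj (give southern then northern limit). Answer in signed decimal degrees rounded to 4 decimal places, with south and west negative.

-55.6250, -55.5833

Field N=13, D=3: +13·20° lon, +3·10° lat → SW at lon 80°, lat -60°.
Square 6, 4: +6·2° lon, +4·1° lat → SW at lon 92°, lat -56°.
Subsquare l=11, j=9: +11·0.0833333° lon, +9·0.0416667° lat → SW at lon 92.9167°, lat -55.625°.
Cell spans 0.0833333° lon × 0.0416667° lat.
south -55.6250, north -55.5833.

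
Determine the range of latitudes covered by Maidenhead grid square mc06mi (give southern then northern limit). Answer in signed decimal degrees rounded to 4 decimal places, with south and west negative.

Field M=12, C=2: +12·20° lon, +2·10° lat → SW at lon 60°, lat -70°.
Square 0, 6: +0·2° lon, +6·1° lat → SW at lon 60°, lat -64°.
Subsquare m=12, i=8: +12·0.0833333° lon, +8·0.0416667° lat → SW at lon 61°, lat -63.6667°.
Cell spans 0.0833333° lon × 0.0416667° lat.
south -63.6667, north -63.6250.

-63.6667, -63.6250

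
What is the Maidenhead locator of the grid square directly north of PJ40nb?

Latitude subsquare b = 1; +1 → 2 = c.
The longitude characters are unchanged.

PJ40nc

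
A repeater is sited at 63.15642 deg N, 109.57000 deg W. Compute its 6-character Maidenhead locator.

Offset from 180°W / 90°S: lon 70.4300°, lat 153.1564°.
Field: 70.4300/20 → 3 → D, 153.1564/10 → 15 → P; chars DP.
Square: 10.4300/2 → 5, 3.1564/1 → 3; chars 53.
Subsquare: 0.4300/0.0833333 → 5 → f, 0.1564/0.0416667 → 3 → d; chars fd.

DP53fd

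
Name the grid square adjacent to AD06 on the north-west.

RD97

Longitude square 0; −1 → -1, wraps to 9, carry into field.
Longitude field A = 0; −1 → -1, wraps to 17 = R, wrapping around the antimeridian.
Latitude square 6; +1 → 7.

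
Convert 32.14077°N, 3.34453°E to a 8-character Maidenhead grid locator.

Add 180° to longitude and 90° to latitude: 183.34453, 122.14077.
Field (20°×10°, letters A–R): lon ⌊183.34453/20⌋ = 9 → J; lat ⌊122.14077/10⌋ = 12 → M.
Square (2°×1°, digits 0–9): lon ⌊3.34453/2⌋ = 1; lat ⌊2.14077/1⌋ = 2.
Subsquare (5′×2.5′, letters a–x): lon ⌊1.34453/0.0833333⌋ = 16 → q; lat ⌊0.14077/0.0416667⌋ = 3 → d.
Extended square (30″×15″, digits 0–9): lon ⌊0.01120/0.00833333⌋ = 1; lat ⌊0.01577/0.00416667⌋ = 3.

JM12qd13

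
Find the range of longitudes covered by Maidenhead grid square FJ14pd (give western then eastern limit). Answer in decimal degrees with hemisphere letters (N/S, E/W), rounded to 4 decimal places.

Field F=5, J=9: +5·20° lon, +9·10° lat → SW at lon -80°, lat 0°.
Square 1, 4: +1·2° lon, +4·1° lat → SW at lon -78°, lat 4°.
Subsquare p=15, d=3: +15·0.0833333° lon, +3·0.0416667° lat → SW at lon -76.75°, lat 4.125°.
Cell spans 0.0833333° lon × 0.0416667° lat.
west 76.7500° W, east 76.6667° W.

76.7500° W, 76.6667° W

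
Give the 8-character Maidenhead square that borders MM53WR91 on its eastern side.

MM53xr01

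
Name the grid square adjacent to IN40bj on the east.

IN40cj

Longitude subsquare b = 1; +1 → 2 = c.
The latitude characters are unchanged.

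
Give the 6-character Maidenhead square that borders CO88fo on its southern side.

Latitude subsquare o = 14; −1 → 13 = n.
The longitude characters are unchanged.

CO88fn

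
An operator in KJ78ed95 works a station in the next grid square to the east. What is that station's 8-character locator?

Longitude extended square 9; +1 → 10, wraps to 0, carry into subsquare.
Longitude subsquare e = 4; +1 → 5 = f.
The latitude characters are unchanged.

KJ78fd05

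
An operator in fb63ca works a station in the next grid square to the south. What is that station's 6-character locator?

FB62cx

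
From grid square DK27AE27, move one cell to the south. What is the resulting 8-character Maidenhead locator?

Latitude extended square 7; −1 → 6.
The longitude characters are unchanged.

DK27ae26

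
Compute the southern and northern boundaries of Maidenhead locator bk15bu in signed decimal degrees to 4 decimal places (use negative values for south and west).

15.8333, 15.8750

Field B=1, K=10: +1·20° lon, +10·10° lat → SW at lon -160°, lat 10°.
Square 1, 5: +1·2° lon, +5·1° lat → SW at lon -158°, lat 15°.
Subsquare b=1, u=20: +1·0.0833333° lon, +20·0.0416667° lat → SW at lon -157.917°, lat 15.8333°.
Cell spans 0.0833333° lon × 0.0416667° lat.
south 15.8333, north 15.8750.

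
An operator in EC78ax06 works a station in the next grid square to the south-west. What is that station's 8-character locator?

EC68xx95

Longitude extended square 0; −1 → -1, wraps to 9, carry into subsquare.
Longitude subsquare a = 0; −1 → -1, wraps to 23 = x, carry into square.
Longitude square 7; −1 → 6.
Latitude extended square 6; −1 → 5.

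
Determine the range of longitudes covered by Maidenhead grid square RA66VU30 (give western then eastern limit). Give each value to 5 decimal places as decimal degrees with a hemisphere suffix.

Field R=17, A=0: +17·20° lon, +0·10° lat → SW at lon 160°, lat -90°.
Square 6, 6: +6·2° lon, +6·1° lat → SW at lon 172°, lat -84°.
Subsquare v=21, u=20: +21·0.0833333° lon, +20·0.0416667° lat → SW at lon 173.75°, lat -83.1667°.
Extended square 3, 0: +3·0.00833333° lon, +0·0.00416667° lat → SW at lon 173.775°, lat -83.1667°.
Cell spans 0.00833333° lon × 0.00416667° lat.
west 173.77500° E, east 173.78333° E.

173.77500° E, 173.78333° E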